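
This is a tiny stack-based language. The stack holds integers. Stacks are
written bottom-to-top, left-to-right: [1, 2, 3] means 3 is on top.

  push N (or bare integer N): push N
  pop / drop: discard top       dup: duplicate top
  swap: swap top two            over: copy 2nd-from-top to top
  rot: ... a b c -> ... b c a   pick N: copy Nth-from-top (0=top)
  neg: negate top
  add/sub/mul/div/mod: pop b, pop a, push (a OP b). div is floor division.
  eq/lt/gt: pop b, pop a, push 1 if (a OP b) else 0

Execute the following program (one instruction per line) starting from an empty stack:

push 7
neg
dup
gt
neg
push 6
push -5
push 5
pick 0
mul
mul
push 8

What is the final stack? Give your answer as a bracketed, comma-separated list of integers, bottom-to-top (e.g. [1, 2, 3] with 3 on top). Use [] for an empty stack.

After 'push 7': [7]
After 'neg': [-7]
After 'dup': [-7, -7]
After 'gt': [0]
After 'neg': [0]
After 'push 6': [0, 6]
After 'push -5': [0, 6, -5]
After 'push 5': [0, 6, -5, 5]
After 'pick 0': [0, 6, -5, 5, 5]
After 'mul': [0, 6, -5, 25]
After 'mul': [0, 6, -125]
After 'push 8': [0, 6, -125, 8]

Answer: [0, 6, -125, 8]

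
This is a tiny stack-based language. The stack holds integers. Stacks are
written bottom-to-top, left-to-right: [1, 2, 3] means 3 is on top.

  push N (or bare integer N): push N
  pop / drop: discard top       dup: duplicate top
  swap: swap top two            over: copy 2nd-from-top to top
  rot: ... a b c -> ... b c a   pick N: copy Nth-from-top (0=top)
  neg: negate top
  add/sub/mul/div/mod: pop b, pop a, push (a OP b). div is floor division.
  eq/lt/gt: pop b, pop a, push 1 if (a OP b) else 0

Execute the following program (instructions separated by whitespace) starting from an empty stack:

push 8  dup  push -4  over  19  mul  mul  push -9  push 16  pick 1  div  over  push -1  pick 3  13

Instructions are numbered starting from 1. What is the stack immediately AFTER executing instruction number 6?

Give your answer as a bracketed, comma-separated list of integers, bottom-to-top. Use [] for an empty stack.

Step 1 ('push 8'): [8]
Step 2 ('dup'): [8, 8]
Step 3 ('push -4'): [8, 8, -4]
Step 4 ('over'): [8, 8, -4, 8]
Step 5 ('19'): [8, 8, -4, 8, 19]
Step 6 ('mul'): [8, 8, -4, 152]

Answer: [8, 8, -4, 152]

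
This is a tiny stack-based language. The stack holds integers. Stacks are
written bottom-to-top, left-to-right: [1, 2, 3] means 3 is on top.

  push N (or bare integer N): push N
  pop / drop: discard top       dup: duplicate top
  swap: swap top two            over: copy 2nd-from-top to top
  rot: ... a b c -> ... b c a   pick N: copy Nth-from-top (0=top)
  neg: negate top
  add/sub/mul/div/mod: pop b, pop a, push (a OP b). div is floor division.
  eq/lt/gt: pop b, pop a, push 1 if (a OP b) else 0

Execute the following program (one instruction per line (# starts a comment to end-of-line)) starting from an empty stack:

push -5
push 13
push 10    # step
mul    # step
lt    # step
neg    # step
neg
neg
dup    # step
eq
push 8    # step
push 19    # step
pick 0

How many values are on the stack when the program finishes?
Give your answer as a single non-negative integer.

After 'push -5': stack = [-5] (depth 1)
After 'push 13': stack = [-5, 13] (depth 2)
After 'push 10': stack = [-5, 13, 10] (depth 3)
After 'mul': stack = [-5, 130] (depth 2)
After 'lt': stack = [1] (depth 1)
After 'neg': stack = [-1] (depth 1)
After 'neg': stack = [1] (depth 1)
After 'neg': stack = [-1] (depth 1)
After 'dup': stack = [-1, -1] (depth 2)
After 'eq': stack = [1] (depth 1)
After 'push 8': stack = [1, 8] (depth 2)
After 'push 19': stack = [1, 8, 19] (depth 3)
After 'pick 0': stack = [1, 8, 19, 19] (depth 4)

Answer: 4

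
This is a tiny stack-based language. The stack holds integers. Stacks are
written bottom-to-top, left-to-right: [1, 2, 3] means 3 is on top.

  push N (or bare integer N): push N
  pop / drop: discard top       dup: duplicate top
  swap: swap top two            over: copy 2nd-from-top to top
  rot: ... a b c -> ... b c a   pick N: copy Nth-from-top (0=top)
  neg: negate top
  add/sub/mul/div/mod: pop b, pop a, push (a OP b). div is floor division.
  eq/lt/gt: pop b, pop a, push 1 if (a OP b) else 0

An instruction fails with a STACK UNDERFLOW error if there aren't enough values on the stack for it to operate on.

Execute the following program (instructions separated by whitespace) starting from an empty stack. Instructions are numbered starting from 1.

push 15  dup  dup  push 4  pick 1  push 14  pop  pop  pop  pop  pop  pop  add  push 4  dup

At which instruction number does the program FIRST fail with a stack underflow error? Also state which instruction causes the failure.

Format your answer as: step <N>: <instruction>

Answer: step 13: add

Derivation:
Step 1 ('push 15'): stack = [15], depth = 1
Step 2 ('dup'): stack = [15, 15], depth = 2
Step 3 ('dup'): stack = [15, 15, 15], depth = 3
Step 4 ('push 4'): stack = [15, 15, 15, 4], depth = 4
Step 5 ('pick 1'): stack = [15, 15, 15, 4, 15], depth = 5
Step 6 ('push 14'): stack = [15, 15, 15, 4, 15, 14], depth = 6
Step 7 ('pop'): stack = [15, 15, 15, 4, 15], depth = 5
Step 8 ('pop'): stack = [15, 15, 15, 4], depth = 4
Step 9 ('pop'): stack = [15, 15, 15], depth = 3
Step 10 ('pop'): stack = [15, 15], depth = 2
Step 11 ('pop'): stack = [15], depth = 1
Step 12 ('pop'): stack = [], depth = 0
Step 13 ('add'): needs 2 value(s) but depth is 0 — STACK UNDERFLOW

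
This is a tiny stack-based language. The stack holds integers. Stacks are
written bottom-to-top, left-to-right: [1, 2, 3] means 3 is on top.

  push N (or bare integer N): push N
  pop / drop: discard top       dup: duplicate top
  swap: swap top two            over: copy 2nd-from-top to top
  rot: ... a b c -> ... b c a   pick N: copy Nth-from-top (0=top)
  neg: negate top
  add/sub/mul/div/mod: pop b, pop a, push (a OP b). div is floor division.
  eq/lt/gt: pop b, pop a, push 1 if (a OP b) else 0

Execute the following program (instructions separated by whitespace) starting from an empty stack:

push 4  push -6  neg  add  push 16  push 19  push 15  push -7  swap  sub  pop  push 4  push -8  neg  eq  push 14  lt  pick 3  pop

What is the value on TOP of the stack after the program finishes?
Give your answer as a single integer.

After 'push 4': [4]
After 'push -6': [4, -6]
After 'neg': [4, 6]
After 'add': [10]
After 'push 16': [10, 16]
After 'push 19': [10, 16, 19]
After 'push 15': [10, 16, 19, 15]
After 'push -7': [10, 16, 19, 15, -7]
After 'swap': [10, 16, 19, -7, 15]
After 'sub': [10, 16, 19, -22]
After 'pop': [10, 16, 19]
After 'push 4': [10, 16, 19, 4]
After 'push -8': [10, 16, 19, 4, -8]
After 'neg': [10, 16, 19, 4, 8]
After 'eq': [10, 16, 19, 0]
After 'push 14': [10, 16, 19, 0, 14]
After 'lt': [10, 16, 19, 1]
After 'pick 3': [10, 16, 19, 1, 10]
After 'pop': [10, 16, 19, 1]

Answer: 1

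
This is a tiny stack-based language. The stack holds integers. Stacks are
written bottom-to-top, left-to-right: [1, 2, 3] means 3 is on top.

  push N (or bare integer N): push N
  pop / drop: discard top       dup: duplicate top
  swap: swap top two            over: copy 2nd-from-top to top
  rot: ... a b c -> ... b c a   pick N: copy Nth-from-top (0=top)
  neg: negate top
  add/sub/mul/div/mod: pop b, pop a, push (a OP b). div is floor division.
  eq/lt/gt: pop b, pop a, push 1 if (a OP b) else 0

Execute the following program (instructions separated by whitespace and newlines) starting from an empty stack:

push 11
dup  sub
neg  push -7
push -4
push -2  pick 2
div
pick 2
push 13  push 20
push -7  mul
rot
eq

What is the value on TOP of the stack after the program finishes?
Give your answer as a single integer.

Answer: 0

Derivation:
After 'push 11': [11]
After 'dup': [11, 11]
After 'sub': [0]
After 'neg': [0]
After 'push -7': [0, -7]
After 'push -4': [0, -7, -4]
After 'push -2': [0, -7, -4, -2]
After 'pick 2': [0, -7, -4, -2, -7]
After 'div': [0, -7, -4, 0]
After 'pick 2': [0, -7, -4, 0, -7]
After 'push 13': [0, -7, -4, 0, -7, 13]
After 'push 20': [0, -7, -4, 0, -7, 13, 20]
After 'push -7': [0, -7, -4, 0, -7, 13, 20, -7]
After 'mul': [0, -7, -4, 0, -7, 13, -140]
After 'rot': [0, -7, -4, 0, 13, -140, -7]
After 'eq': [0, -7, -4, 0, 13, 0]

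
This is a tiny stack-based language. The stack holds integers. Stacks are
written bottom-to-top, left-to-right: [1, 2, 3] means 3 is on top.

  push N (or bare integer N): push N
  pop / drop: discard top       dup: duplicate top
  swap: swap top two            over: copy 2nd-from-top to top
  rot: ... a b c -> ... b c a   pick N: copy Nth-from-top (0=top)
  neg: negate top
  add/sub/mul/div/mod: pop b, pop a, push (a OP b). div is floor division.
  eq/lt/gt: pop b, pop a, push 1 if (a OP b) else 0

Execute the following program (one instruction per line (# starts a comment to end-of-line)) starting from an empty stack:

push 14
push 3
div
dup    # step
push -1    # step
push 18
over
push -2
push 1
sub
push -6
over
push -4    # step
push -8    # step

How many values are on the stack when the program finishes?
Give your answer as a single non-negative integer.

After 'push 14': stack = [14] (depth 1)
After 'push 3': stack = [14, 3] (depth 2)
After 'div': stack = [4] (depth 1)
After 'dup': stack = [4, 4] (depth 2)
After 'push -1': stack = [4, 4, -1] (depth 3)
After 'push 18': stack = [4, 4, -1, 18] (depth 4)
After 'over': stack = [4, 4, -1, 18, -1] (depth 5)
After 'push -2': stack = [4, 4, -1, 18, -1, -2] (depth 6)
After 'push 1': stack = [4, 4, -1, 18, -1, -2, 1] (depth 7)
After 'sub': stack = [4, 4, -1, 18, -1, -3] (depth 6)
After 'push -6': stack = [4, 4, -1, 18, -1, -3, -6] (depth 7)
After 'over': stack = [4, 4, -1, 18, -1, -3, -6, -3] (depth 8)
After 'push -4': stack = [4, 4, -1, 18, -1, -3, -6, -3, -4] (depth 9)
After 'push -8': stack = [4, 4, -1, 18, -1, -3, -6, -3, -4, -8] (depth 10)

Answer: 10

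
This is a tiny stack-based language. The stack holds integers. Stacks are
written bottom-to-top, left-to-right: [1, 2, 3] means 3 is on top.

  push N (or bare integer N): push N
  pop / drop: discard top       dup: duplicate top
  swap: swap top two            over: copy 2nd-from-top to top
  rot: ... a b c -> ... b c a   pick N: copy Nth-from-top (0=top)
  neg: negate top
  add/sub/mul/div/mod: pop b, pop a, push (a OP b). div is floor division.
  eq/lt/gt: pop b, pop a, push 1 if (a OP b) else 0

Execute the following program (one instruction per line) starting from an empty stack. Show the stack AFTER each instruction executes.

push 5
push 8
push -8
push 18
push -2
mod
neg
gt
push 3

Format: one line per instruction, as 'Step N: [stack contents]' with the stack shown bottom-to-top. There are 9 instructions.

Step 1: [5]
Step 2: [5, 8]
Step 3: [5, 8, -8]
Step 4: [5, 8, -8, 18]
Step 5: [5, 8, -8, 18, -2]
Step 6: [5, 8, -8, 0]
Step 7: [5, 8, -8, 0]
Step 8: [5, 8, 0]
Step 9: [5, 8, 0, 3]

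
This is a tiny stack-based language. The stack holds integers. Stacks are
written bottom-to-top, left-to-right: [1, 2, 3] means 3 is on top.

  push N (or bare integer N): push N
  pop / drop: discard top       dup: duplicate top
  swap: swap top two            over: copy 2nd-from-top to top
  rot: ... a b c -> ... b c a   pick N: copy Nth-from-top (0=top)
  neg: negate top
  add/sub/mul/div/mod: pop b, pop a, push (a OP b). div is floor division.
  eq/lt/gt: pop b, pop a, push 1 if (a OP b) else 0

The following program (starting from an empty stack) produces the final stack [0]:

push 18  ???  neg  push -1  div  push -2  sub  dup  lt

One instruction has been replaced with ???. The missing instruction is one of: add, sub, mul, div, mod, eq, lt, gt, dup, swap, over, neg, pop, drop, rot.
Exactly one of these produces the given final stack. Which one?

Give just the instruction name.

Stack before ???: [18]
Stack after ???:  [-18]
The instruction that transforms [18] -> [-18] is: neg

Answer: neg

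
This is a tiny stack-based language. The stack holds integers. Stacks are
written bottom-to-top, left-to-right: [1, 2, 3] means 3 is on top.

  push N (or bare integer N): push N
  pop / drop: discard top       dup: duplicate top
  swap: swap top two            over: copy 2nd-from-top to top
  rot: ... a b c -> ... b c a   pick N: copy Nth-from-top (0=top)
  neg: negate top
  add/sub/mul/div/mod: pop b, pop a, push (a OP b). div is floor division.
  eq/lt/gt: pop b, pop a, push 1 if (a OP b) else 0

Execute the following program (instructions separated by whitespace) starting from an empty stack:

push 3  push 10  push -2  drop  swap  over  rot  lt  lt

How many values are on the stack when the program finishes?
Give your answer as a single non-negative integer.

After 'push 3': stack = [3] (depth 1)
After 'push 10': stack = [3, 10] (depth 2)
After 'push -2': stack = [3, 10, -2] (depth 3)
After 'drop': stack = [3, 10] (depth 2)
After 'swap': stack = [10, 3] (depth 2)
After 'over': stack = [10, 3, 10] (depth 3)
After 'rot': stack = [3, 10, 10] (depth 3)
After 'lt': stack = [3, 0] (depth 2)
After 'lt': stack = [0] (depth 1)

Answer: 1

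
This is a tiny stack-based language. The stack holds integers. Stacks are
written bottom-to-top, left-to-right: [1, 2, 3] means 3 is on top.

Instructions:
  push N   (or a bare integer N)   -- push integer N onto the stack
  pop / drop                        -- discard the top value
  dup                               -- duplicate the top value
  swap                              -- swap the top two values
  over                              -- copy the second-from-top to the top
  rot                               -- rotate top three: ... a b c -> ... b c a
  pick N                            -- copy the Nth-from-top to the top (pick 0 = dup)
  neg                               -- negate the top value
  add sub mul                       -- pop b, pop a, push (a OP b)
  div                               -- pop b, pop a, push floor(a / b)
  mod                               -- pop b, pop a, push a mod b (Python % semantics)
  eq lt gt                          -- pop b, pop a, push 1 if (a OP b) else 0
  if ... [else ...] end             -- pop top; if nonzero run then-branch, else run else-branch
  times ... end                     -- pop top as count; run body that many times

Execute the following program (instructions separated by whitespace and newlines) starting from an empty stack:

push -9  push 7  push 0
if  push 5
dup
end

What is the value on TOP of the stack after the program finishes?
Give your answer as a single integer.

Answer: 7

Derivation:
After 'push -9': [-9]
After 'push 7': [-9, 7]
After 'push 0': [-9, 7, 0]
After 'if': [-9, 7]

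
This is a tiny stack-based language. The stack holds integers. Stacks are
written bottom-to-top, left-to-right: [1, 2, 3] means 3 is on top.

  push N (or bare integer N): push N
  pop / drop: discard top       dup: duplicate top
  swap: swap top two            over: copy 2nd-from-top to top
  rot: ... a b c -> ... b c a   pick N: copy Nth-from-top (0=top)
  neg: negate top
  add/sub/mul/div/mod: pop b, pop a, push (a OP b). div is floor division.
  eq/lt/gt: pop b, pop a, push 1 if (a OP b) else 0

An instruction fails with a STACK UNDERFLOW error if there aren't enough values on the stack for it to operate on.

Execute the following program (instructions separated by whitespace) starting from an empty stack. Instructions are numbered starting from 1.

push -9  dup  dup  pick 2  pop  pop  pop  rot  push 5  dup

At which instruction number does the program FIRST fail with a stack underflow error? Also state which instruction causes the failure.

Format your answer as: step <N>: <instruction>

Answer: step 8: rot

Derivation:
Step 1 ('push -9'): stack = [-9], depth = 1
Step 2 ('dup'): stack = [-9, -9], depth = 2
Step 3 ('dup'): stack = [-9, -9, -9], depth = 3
Step 4 ('pick 2'): stack = [-9, -9, -9, -9], depth = 4
Step 5 ('pop'): stack = [-9, -9, -9], depth = 3
Step 6 ('pop'): stack = [-9, -9], depth = 2
Step 7 ('pop'): stack = [-9], depth = 1
Step 8 ('rot'): needs 3 value(s) but depth is 1 — STACK UNDERFLOW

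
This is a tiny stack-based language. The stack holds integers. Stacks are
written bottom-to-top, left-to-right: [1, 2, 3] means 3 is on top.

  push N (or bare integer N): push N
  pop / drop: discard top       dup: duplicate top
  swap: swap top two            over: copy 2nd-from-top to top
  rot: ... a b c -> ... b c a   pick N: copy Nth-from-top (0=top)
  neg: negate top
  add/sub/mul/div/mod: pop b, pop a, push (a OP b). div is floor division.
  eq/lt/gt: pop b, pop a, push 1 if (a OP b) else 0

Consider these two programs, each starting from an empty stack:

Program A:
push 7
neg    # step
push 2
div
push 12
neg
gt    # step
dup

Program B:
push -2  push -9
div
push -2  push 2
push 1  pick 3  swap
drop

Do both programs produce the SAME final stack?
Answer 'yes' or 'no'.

Answer: no

Derivation:
Program A trace:
  After 'push 7': [7]
  After 'neg': [-7]
  After 'push 2': [-7, 2]
  After 'div': [-4]
  After 'push 12': [-4, 12]
  After 'neg': [-4, -12]
  After 'gt': [1]
  After 'dup': [1, 1]
Program A final stack: [1, 1]

Program B trace:
  After 'push -2': [-2]
  After 'push -9': [-2, -9]
  After 'div': [0]
  After 'push -2': [0, -2]
  After 'push 2': [0, -2, 2]
  After 'push 1': [0, -2, 2, 1]
  After 'pick 3': [0, -2, 2, 1, 0]
  After 'swap': [0, -2, 2, 0, 1]
  After 'drop': [0, -2, 2, 0]
Program B final stack: [0, -2, 2, 0]
Same: no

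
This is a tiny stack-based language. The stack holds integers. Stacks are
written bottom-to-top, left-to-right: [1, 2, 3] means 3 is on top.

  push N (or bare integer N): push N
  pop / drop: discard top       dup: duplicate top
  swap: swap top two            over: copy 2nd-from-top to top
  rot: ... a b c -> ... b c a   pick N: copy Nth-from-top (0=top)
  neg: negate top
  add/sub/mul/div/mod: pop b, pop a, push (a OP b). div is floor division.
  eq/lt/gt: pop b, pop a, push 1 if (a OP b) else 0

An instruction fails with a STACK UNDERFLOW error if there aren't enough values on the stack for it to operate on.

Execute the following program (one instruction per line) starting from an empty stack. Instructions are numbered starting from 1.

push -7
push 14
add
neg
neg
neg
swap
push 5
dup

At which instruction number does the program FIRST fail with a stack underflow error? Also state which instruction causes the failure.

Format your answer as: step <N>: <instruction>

Answer: step 7: swap

Derivation:
Step 1 ('push -7'): stack = [-7], depth = 1
Step 2 ('push 14'): stack = [-7, 14], depth = 2
Step 3 ('add'): stack = [7], depth = 1
Step 4 ('neg'): stack = [-7], depth = 1
Step 5 ('neg'): stack = [7], depth = 1
Step 6 ('neg'): stack = [-7], depth = 1
Step 7 ('swap'): needs 2 value(s) but depth is 1 — STACK UNDERFLOW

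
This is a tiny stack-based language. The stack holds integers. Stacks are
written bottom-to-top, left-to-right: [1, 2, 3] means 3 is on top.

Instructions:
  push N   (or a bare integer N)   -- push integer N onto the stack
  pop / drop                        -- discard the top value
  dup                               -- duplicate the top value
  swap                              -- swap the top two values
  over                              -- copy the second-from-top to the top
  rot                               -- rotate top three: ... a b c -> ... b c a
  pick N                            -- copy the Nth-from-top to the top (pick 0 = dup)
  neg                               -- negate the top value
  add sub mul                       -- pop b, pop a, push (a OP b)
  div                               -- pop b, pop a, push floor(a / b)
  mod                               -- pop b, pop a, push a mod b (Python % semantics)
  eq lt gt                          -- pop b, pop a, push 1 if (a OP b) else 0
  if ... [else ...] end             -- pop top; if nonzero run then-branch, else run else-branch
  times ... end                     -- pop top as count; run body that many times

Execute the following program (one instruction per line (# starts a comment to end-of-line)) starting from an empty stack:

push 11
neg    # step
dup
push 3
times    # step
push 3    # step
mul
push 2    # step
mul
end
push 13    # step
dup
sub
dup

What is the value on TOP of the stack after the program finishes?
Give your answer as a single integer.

Answer: 0

Derivation:
After 'push 11': [11]
After 'neg': [-11]
After 'dup': [-11, -11]
After 'push 3': [-11, -11, 3]
After 'times': [-11, -11]
After 'push 3': [-11, -11, 3]
After 'mul': [-11, -33]
After 'push 2': [-11, -33, 2]
After 'mul': [-11, -66]
After 'push 3': [-11, -66, 3]
  ...
After 'push 2': [-11, -198, 2]
After 'mul': [-11, -396]
After 'push 3': [-11, -396, 3]
After 'mul': [-11, -1188]
After 'push 2': [-11, -1188, 2]
After 'mul': [-11, -2376]
After 'push 13': [-11, -2376, 13]
After 'dup': [-11, -2376, 13, 13]
After 'sub': [-11, -2376, 0]
After 'dup': [-11, -2376, 0, 0]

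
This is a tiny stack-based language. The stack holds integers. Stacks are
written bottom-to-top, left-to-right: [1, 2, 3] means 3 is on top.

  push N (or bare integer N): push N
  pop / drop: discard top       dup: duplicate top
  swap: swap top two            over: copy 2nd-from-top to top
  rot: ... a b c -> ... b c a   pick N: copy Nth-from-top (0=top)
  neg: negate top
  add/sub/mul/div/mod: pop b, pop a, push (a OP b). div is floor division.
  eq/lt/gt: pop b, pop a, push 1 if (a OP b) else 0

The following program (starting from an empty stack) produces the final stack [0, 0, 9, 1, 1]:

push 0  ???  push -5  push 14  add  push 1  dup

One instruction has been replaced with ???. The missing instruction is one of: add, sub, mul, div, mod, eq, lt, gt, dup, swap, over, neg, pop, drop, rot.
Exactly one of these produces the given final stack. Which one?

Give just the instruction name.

Stack before ???: [0]
Stack after ???:  [0, 0]
The instruction that transforms [0] -> [0, 0] is: dup

Answer: dup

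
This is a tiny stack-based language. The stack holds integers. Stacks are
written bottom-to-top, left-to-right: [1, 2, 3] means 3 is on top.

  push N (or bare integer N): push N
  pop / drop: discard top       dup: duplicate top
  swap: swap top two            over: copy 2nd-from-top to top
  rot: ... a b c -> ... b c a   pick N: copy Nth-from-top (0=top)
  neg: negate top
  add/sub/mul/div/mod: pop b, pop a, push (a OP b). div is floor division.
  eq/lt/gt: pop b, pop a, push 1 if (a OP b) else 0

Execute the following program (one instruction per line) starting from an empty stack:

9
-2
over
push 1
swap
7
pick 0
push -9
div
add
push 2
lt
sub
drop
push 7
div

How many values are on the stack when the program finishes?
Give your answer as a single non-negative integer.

After 'push 9': stack = [9] (depth 1)
After 'push -2': stack = [9, -2] (depth 2)
After 'over': stack = [9, -2, 9] (depth 3)
After 'push 1': stack = [9, -2, 9, 1] (depth 4)
After 'swap': stack = [9, -2, 1, 9] (depth 4)
After 'push 7': stack = [9, -2, 1, 9, 7] (depth 5)
After 'pick 0': stack = [9, -2, 1, 9, 7, 7] (depth 6)
After 'push -9': stack = [9, -2, 1, 9, 7, 7, -9] (depth 7)
After 'div': stack = [9, -2, 1, 9, 7, -1] (depth 6)
After 'add': stack = [9, -2, 1, 9, 6] (depth 5)
After 'push 2': stack = [9, -2, 1, 9, 6, 2] (depth 6)
After 'lt': stack = [9, -2, 1, 9, 0] (depth 5)
After 'sub': stack = [9, -2, 1, 9] (depth 4)
After 'drop': stack = [9, -2, 1] (depth 3)
After 'push 7': stack = [9, -2, 1, 7] (depth 4)
After 'div': stack = [9, -2, 0] (depth 3)

Answer: 3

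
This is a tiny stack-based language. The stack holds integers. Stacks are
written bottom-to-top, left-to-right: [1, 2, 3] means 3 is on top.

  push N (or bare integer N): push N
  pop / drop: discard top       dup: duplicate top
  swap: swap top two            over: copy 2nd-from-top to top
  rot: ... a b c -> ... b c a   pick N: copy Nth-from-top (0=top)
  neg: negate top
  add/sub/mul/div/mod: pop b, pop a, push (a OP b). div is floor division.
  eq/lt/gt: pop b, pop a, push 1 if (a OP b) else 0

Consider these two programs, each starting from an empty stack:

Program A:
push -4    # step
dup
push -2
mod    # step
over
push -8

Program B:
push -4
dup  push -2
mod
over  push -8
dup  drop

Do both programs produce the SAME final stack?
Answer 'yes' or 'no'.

Program A trace:
  After 'push -4': [-4]
  After 'dup': [-4, -4]
  After 'push -2': [-4, -4, -2]
  After 'mod': [-4, 0]
  After 'over': [-4, 0, -4]
  After 'push -8': [-4, 0, -4, -8]
Program A final stack: [-4, 0, -4, -8]

Program B trace:
  After 'push -4': [-4]
  After 'dup': [-4, -4]
  After 'push -2': [-4, -4, -2]
  After 'mod': [-4, 0]
  After 'over': [-4, 0, -4]
  After 'push -8': [-4, 0, -4, -8]
  After 'dup': [-4, 0, -4, -8, -8]
  After 'drop': [-4, 0, -4, -8]
Program B final stack: [-4, 0, -4, -8]
Same: yes

Answer: yes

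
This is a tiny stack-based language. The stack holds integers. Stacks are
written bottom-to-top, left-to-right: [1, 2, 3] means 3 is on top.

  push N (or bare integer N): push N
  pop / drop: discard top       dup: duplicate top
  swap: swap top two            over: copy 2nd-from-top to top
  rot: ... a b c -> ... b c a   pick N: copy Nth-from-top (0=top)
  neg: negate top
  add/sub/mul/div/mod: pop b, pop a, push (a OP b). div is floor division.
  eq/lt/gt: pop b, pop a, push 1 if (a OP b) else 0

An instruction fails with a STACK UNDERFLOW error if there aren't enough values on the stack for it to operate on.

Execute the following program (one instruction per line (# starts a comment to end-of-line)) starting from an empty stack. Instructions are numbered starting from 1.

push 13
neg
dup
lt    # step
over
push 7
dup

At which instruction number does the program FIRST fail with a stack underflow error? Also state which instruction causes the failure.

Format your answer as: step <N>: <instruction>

Answer: step 5: over

Derivation:
Step 1 ('push 13'): stack = [13], depth = 1
Step 2 ('neg'): stack = [-13], depth = 1
Step 3 ('dup'): stack = [-13, -13], depth = 2
Step 4 ('lt'): stack = [0], depth = 1
Step 5 ('over'): needs 2 value(s) but depth is 1 — STACK UNDERFLOW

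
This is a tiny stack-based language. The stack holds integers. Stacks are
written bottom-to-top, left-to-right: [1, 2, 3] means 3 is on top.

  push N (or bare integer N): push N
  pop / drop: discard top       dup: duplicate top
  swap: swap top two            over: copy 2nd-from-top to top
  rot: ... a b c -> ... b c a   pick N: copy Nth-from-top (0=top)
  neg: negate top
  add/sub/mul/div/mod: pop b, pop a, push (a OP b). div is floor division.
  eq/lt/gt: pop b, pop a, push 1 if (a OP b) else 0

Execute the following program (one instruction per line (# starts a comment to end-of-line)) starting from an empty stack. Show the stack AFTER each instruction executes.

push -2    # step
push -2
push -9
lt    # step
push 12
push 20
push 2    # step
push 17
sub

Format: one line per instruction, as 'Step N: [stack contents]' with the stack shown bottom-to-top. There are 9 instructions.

Step 1: [-2]
Step 2: [-2, -2]
Step 3: [-2, -2, -9]
Step 4: [-2, 0]
Step 5: [-2, 0, 12]
Step 6: [-2, 0, 12, 20]
Step 7: [-2, 0, 12, 20, 2]
Step 8: [-2, 0, 12, 20, 2, 17]
Step 9: [-2, 0, 12, 20, -15]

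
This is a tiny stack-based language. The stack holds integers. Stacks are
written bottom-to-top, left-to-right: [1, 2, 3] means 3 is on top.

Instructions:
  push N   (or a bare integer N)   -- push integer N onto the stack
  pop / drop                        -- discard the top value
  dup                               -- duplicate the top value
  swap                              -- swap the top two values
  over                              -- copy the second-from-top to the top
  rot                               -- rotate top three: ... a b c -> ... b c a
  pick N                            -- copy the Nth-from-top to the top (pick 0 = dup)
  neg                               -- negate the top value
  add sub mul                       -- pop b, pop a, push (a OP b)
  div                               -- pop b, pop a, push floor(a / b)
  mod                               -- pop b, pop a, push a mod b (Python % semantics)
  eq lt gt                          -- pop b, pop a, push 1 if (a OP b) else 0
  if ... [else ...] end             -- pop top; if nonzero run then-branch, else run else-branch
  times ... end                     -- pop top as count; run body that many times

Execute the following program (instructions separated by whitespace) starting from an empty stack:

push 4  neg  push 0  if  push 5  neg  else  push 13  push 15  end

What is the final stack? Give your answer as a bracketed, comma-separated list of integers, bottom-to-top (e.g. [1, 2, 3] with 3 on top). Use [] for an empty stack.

Answer: [-4, 13, 15]

Derivation:
After 'push 4': [4]
After 'neg': [-4]
After 'push 0': [-4, 0]
After 'if': [-4]
After 'push 13': [-4, 13]
After 'push 15': [-4, 13, 15]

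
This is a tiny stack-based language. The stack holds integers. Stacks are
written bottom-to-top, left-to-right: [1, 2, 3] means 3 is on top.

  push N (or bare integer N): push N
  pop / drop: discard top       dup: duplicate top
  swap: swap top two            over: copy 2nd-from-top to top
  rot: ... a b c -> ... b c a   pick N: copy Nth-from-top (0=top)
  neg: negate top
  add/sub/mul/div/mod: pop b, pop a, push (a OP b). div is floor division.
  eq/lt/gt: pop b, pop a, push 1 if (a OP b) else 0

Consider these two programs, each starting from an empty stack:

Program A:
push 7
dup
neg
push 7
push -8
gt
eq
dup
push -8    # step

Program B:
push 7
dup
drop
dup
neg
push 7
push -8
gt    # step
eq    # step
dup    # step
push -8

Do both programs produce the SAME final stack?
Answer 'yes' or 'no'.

Answer: yes

Derivation:
Program A trace:
  After 'push 7': [7]
  After 'dup': [7, 7]
  After 'neg': [7, -7]
  After 'push 7': [7, -7, 7]
  After 'push -8': [7, -7, 7, -8]
  After 'gt': [7, -7, 1]
  After 'eq': [7, 0]
  After 'dup': [7, 0, 0]
  After 'push -8': [7, 0, 0, -8]
Program A final stack: [7, 0, 0, -8]

Program B trace:
  After 'push 7': [7]
  After 'dup': [7, 7]
  After 'drop': [7]
  After 'dup': [7, 7]
  After 'neg': [7, -7]
  After 'push 7': [7, -7, 7]
  After 'push -8': [7, -7, 7, -8]
  After 'gt': [7, -7, 1]
  After 'eq': [7, 0]
  After 'dup': [7, 0, 0]
  After 'push -8': [7, 0, 0, -8]
Program B final stack: [7, 0, 0, -8]
Same: yes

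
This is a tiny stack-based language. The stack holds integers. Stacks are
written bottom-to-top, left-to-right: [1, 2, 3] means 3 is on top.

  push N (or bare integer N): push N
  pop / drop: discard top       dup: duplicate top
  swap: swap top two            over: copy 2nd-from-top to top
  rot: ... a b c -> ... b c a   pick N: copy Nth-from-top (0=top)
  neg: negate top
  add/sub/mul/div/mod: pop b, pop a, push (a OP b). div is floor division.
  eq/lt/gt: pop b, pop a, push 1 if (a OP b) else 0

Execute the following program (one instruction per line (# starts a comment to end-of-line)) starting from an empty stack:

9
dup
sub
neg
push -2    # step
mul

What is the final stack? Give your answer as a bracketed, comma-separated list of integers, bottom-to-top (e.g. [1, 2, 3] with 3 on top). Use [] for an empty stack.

After 'push 9': [9]
After 'dup': [9, 9]
After 'sub': [0]
After 'neg': [0]
After 'push -2': [0, -2]
After 'mul': [0]

Answer: [0]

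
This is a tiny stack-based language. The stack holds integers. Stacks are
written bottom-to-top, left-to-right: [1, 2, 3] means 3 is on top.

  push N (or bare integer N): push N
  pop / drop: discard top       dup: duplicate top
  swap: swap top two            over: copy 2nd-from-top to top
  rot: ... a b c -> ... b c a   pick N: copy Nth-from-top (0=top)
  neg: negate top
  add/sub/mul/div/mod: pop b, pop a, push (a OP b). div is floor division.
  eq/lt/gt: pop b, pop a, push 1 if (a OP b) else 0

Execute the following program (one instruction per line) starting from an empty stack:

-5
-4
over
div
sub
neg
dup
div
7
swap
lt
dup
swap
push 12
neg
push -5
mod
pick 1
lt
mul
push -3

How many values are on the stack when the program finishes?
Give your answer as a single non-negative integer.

After 'push -5': stack = [-5] (depth 1)
After 'push -4': stack = [-5, -4] (depth 2)
After 'over': stack = [-5, -4, -5] (depth 3)
After 'div': stack = [-5, 0] (depth 2)
After 'sub': stack = [-5] (depth 1)
After 'neg': stack = [5] (depth 1)
After 'dup': stack = [5, 5] (depth 2)
After 'div': stack = [1] (depth 1)
After 'push 7': stack = [1, 7] (depth 2)
After 'swap': stack = [7, 1] (depth 2)
  ...
After 'dup': stack = [0, 0] (depth 2)
After 'swap': stack = [0, 0] (depth 2)
After 'push 12': stack = [0, 0, 12] (depth 3)
After 'neg': stack = [0, 0, -12] (depth 3)
After 'push -5': stack = [0, 0, -12, -5] (depth 4)
After 'mod': stack = [0, 0, -2] (depth 3)
After 'pick 1': stack = [0, 0, -2, 0] (depth 4)
After 'lt': stack = [0, 0, 1] (depth 3)
After 'mul': stack = [0, 0] (depth 2)
After 'push -3': stack = [0, 0, -3] (depth 3)

Answer: 3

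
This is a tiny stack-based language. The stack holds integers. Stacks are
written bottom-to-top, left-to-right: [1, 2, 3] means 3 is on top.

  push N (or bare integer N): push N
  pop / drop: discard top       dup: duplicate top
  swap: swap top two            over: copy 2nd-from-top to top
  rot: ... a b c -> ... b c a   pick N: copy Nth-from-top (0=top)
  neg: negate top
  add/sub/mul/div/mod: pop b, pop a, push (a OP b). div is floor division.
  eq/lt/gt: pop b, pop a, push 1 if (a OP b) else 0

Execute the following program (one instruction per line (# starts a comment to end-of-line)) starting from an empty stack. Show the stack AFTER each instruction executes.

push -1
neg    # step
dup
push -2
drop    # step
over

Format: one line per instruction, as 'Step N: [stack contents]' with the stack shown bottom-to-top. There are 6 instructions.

Step 1: [-1]
Step 2: [1]
Step 3: [1, 1]
Step 4: [1, 1, -2]
Step 5: [1, 1]
Step 6: [1, 1, 1]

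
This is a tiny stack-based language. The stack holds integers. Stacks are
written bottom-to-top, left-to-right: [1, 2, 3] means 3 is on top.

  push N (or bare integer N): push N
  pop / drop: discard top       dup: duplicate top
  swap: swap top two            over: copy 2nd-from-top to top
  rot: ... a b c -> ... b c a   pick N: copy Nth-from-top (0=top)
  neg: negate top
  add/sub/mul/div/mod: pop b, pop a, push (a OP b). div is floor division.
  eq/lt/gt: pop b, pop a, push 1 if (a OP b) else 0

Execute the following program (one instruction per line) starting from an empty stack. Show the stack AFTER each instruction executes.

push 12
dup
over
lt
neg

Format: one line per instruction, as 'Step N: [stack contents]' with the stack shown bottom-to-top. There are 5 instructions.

Step 1: [12]
Step 2: [12, 12]
Step 3: [12, 12, 12]
Step 4: [12, 0]
Step 5: [12, 0]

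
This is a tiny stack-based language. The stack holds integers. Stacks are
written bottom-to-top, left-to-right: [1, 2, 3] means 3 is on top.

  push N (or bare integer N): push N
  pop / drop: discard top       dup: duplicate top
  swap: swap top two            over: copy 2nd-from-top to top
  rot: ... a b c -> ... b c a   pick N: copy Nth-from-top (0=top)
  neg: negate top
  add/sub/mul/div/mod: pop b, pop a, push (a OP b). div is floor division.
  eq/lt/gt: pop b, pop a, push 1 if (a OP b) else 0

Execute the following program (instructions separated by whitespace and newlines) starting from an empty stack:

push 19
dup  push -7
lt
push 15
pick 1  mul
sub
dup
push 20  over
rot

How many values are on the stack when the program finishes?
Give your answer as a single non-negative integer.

Answer: 5

Derivation:
After 'push 19': stack = [19] (depth 1)
After 'dup': stack = [19, 19] (depth 2)
After 'push -7': stack = [19, 19, -7] (depth 3)
After 'lt': stack = [19, 0] (depth 2)
After 'push 15': stack = [19, 0, 15] (depth 3)
After 'pick 1': stack = [19, 0, 15, 0] (depth 4)
After 'mul': stack = [19, 0, 0] (depth 3)
After 'sub': stack = [19, 0] (depth 2)
After 'dup': stack = [19, 0, 0] (depth 3)
After 'push 20': stack = [19, 0, 0, 20] (depth 4)
After 'over': stack = [19, 0, 0, 20, 0] (depth 5)
After 'rot': stack = [19, 0, 20, 0, 0] (depth 5)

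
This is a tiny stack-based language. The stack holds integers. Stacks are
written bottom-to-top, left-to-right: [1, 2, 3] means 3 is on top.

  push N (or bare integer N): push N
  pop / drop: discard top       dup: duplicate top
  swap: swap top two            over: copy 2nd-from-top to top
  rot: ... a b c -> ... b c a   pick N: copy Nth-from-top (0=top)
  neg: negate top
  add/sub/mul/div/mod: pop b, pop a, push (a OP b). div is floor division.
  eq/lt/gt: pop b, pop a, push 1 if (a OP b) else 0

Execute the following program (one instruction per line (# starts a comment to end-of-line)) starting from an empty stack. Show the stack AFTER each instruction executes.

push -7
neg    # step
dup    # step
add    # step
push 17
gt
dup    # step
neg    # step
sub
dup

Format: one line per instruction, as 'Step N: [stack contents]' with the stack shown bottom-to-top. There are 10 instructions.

Step 1: [-7]
Step 2: [7]
Step 3: [7, 7]
Step 4: [14]
Step 5: [14, 17]
Step 6: [0]
Step 7: [0, 0]
Step 8: [0, 0]
Step 9: [0]
Step 10: [0, 0]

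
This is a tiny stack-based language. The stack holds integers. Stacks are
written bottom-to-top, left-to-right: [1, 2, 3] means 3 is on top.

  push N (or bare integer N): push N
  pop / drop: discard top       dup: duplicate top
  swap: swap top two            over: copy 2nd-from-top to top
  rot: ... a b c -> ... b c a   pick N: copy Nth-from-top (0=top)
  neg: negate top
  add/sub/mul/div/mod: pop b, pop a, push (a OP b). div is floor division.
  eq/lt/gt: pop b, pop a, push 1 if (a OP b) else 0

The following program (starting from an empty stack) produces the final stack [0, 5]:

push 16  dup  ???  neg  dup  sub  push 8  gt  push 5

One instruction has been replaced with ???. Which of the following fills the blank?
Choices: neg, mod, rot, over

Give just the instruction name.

Answer: mod

Derivation:
Stack before ???: [16, 16]
Stack after ???:  [0]
Checking each choice:
  neg: produces [16, 0, 5]
  mod: MATCH
  rot: stack underflow (need 3, have 2)
  over: produces [16, 16, 0, 5]


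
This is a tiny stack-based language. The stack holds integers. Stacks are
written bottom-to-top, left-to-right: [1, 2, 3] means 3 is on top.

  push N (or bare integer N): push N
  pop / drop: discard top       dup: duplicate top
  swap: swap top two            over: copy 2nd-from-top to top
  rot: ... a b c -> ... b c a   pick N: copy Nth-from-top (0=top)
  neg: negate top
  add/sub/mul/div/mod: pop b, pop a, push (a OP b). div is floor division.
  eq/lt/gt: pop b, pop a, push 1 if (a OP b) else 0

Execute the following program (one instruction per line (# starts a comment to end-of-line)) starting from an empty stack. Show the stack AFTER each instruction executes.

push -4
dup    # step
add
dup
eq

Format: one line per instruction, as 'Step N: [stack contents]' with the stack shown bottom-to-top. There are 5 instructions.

Step 1: [-4]
Step 2: [-4, -4]
Step 3: [-8]
Step 4: [-8, -8]
Step 5: [1]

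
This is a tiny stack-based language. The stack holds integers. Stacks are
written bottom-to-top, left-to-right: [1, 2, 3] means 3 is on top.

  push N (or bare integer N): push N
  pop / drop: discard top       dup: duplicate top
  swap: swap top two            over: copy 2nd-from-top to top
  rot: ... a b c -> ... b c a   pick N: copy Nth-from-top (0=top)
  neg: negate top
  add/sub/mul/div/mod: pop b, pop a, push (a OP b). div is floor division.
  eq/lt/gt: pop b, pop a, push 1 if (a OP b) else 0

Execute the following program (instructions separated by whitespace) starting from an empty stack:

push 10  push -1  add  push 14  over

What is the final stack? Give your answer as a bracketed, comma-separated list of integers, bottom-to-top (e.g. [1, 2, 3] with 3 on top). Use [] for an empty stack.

After 'push 10': [10]
After 'push -1': [10, -1]
After 'add': [9]
After 'push 14': [9, 14]
After 'over': [9, 14, 9]

Answer: [9, 14, 9]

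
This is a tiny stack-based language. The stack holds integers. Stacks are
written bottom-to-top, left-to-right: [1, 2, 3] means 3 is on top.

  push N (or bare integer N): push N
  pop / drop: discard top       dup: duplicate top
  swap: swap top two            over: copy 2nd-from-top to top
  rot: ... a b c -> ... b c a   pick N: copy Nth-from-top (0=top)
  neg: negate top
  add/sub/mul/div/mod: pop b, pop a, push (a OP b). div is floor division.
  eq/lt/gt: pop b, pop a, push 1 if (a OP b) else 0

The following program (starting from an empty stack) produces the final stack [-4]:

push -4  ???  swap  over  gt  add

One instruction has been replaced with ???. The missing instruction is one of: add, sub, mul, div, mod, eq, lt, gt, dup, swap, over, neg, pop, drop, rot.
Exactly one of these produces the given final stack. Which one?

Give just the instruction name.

Answer: dup

Derivation:
Stack before ???: [-4]
Stack after ???:  [-4, -4]
The instruction that transforms [-4] -> [-4, -4] is: dup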